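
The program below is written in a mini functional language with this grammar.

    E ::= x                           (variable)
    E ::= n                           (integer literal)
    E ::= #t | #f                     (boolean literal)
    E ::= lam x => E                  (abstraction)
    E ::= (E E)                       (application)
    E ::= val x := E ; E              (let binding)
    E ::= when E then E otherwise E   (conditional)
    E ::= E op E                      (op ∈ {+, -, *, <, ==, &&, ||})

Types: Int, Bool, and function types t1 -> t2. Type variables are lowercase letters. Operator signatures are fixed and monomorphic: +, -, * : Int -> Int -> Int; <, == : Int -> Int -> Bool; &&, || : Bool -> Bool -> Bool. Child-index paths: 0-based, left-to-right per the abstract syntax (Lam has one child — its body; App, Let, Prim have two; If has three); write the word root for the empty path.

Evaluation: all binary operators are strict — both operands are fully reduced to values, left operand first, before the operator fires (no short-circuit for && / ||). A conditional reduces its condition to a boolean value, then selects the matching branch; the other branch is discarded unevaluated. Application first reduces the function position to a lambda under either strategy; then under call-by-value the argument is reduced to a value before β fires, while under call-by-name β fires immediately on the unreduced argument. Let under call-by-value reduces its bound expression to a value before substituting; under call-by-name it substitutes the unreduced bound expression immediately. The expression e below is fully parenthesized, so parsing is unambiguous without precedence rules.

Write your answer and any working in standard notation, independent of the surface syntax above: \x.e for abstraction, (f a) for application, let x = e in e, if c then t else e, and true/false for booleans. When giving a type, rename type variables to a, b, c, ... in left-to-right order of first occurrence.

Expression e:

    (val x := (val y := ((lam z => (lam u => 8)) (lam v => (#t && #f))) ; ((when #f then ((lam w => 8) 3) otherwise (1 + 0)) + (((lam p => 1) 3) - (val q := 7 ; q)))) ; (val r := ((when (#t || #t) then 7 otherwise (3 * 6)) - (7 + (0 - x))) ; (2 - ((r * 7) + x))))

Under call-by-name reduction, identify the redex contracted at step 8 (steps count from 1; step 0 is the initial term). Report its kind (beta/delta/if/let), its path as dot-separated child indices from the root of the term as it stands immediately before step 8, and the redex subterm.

Answer: beta at 1.0.0.1.1.1.1.0 : ((\p.1) 3)

Derivation:
step 0: (let x = (let y = ((\z.(\u.8)) (\v.(true && false))) in ((if false then ((\w.8) 3) else (1 + 0)) + (((\p.1) 3) - (let q = 7 in q)))) in (let r = ((if (true || true) then 7 else (3 * 6)) - (7 + (0 - x))) in (2 - ((r * 7) + x))))
step 1: [let@root] (let r = ((if (true || true) then 7 else (3 * 6)) - (7 + (0 - (let y = ((\z.(\u.8)) (\v.(true && false))) in ((if false then ((\w.8) 3) else (1 + 0)) + (((\p.1) 3) - (let q = 7 in q))))))) in (2 - ((r * 7) + (let y = ((\z.(\u.8)) (\v.(true && false))) in ((if false then ((\w.8) 3) else (1 + 0)) + (((\p.1) 3) - (let q = 7 in q)))))))
step 2: [let@root] (2 - ((((if (true || true) then 7 else (3 * 6)) - (7 + (0 - (let y = ((\z.(\u.8)) (\v.(true && false))) in ((if false then ((\w.8) 3) else (1 + 0)) + (((\p.1) 3) - (let q = 7 in q))))))) * 7) + (let y = ((\z.(\u.8)) (\v.(true && false))) in ((if false then ((\w.8) 3) else (1 + 0)) + (((\p.1) 3) - (let q = 7 in q))))))
step 3: [delta@1.0.0.0.0] (2 - ((((if true then 7 else (3 * 6)) - (7 + (0 - (let y = ((\z.(\u.8)) (\v.(true && false))) in ((if false then ((\w.8) 3) else (1 + 0)) + (((\p.1) 3) - (let q = 7 in q))))))) * 7) + (let y = ((\z.(\u.8)) (\v.(true && false))) in ((if false then ((\w.8) 3) else (1 + 0)) + (((\p.1) 3) - (let q = 7 in q))))))
step 4: [if@1.0.0.0] (2 - (((7 - (7 + (0 - (let y = ((\z.(\u.8)) (\v.(true && false))) in ((if false then ((\w.8) 3) else (1 + 0)) + (((\p.1) 3) - (let q = 7 in q))))))) * 7) + (let y = ((\z.(\u.8)) (\v.(true && false))) in ((if false then ((\w.8) 3) else (1 + 0)) + (((\p.1) 3) - (let q = 7 in q))))))
step 5: [let@1.0.0.1.1.1] (2 - (((7 - (7 + (0 - ((if false then ((\w.8) 3) else (1 + 0)) + (((\p.1) 3) - (let q = 7 in q)))))) * 7) + (let y = ((\z.(\u.8)) (\v.(true && false))) in ((if false then ((\w.8) 3) else (1 + 0)) + (((\p.1) 3) - (let q = 7 in q))))))
step 6: [if@1.0.0.1.1.1.0] (2 - (((7 - (7 + (0 - ((1 + 0) + (((\p.1) 3) - (let q = 7 in q)))))) * 7) + (let y = ((\z.(\u.8)) (\v.(true && false))) in ((if false then ((\w.8) 3) else (1 + 0)) + (((\p.1) 3) - (let q = 7 in q))))))
step 7: [delta@1.0.0.1.1.1.0] (2 - (((7 - (7 + (0 - (1 + (((\p.1) 3) - (let q = 7 in q)))))) * 7) + (let y = ((\z.(\u.8)) (\v.(true && false))) in ((if false then ((\w.8) 3) else (1 + 0)) + (((\p.1) 3) - (let q = 7 in q))))))
step 8: [beta@1.0.0.1.1.1.1.0] (2 - (((7 - (7 + (0 - (1 + (1 - (let q = 7 in q)))))) * 7) + (let y = ((\z.(\u.8)) (\v.(true && false))) in ((if false then ((\w.8) 3) else (1 + 0)) + (((\p.1) 3) - (let q = 7 in q))))))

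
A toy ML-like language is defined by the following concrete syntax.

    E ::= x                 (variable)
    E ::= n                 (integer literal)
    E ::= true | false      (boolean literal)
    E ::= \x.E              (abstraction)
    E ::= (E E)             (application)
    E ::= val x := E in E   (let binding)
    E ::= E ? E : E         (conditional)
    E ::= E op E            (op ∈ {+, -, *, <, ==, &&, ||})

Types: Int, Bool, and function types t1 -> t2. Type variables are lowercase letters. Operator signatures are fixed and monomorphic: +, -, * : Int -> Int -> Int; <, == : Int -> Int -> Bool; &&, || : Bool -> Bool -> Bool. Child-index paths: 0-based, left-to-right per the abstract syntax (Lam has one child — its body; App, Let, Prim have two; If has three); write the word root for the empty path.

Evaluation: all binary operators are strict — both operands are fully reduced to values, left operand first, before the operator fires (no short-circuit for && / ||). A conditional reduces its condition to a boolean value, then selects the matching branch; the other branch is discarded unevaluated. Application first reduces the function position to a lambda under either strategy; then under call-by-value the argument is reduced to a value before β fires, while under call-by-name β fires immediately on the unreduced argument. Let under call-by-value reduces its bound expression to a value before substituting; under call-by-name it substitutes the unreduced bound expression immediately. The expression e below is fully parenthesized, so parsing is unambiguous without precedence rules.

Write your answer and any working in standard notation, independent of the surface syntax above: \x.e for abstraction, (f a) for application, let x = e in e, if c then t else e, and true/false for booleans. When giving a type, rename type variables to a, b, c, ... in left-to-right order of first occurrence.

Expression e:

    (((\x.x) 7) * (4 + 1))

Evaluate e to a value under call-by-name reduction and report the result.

Working:
step 0: (((\x.x) 7) * (4 + 1))
step 1: [beta@0] (7 * (4 + 1))
step 2: [delta@1] (7 * 5)
step 3: [delta@root] 35

Answer: 35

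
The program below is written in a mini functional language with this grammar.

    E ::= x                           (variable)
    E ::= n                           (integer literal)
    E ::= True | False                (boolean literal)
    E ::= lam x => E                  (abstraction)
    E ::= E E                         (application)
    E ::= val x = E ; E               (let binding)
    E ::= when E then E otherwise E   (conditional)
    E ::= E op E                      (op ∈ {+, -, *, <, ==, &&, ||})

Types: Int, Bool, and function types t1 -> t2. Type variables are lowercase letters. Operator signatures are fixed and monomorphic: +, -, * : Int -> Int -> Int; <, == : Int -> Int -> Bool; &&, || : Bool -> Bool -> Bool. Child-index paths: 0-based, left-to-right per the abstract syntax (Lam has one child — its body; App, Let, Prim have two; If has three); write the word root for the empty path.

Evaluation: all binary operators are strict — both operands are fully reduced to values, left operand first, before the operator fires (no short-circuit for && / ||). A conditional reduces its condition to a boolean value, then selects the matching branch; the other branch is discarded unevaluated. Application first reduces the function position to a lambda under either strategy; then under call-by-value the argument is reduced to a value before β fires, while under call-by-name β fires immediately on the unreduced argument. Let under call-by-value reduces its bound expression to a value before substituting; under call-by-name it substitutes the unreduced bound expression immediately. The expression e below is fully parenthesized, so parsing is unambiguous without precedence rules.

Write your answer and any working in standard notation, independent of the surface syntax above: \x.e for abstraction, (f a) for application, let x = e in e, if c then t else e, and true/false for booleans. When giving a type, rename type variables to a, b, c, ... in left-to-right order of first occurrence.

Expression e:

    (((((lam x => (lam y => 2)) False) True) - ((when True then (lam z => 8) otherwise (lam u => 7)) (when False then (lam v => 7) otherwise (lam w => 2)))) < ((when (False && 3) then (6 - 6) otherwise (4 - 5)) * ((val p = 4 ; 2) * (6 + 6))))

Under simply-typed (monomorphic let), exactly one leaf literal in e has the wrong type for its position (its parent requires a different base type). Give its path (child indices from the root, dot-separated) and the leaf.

Trace:
\y._ : b -> Int
\x._ : a -> b -> Int
  unify a -> b -> Int ~ Bool -> c
  unify a ~ Bool
  unify b -> Int ~ c
_ _ : b -> Int
  unify b -> Int ~ Bool -> d
  unify b ~ Bool
  unify Int ~ d
_ _ : Int
  unify Int ~ Int
  unify Bool ~ Bool
\z._ : e -> Int
\u._ : f -> Int
  unify e -> Int ~ f -> Int
  unify e ~ f
  unify Int ~ Int
  unify Bool ~ Bool
\v._ : g -> Int
\w._ : h -> Int
  unify g -> Int ~ h -> Int
  unify g ~ h
  unify Int ~ Int
  unify f -> Int ~ (h -> Int) -> i
  unify f ~ h -> Int
  unify Int ~ i
_ _ : Int
  unify Int ~ Int
  unify Int ~ Int
  unify Bool ~ Bool
  unify Int ~ Bool
  FAIL: mismatch Int ~ Bool

Answer: 1.0.0.1 : 3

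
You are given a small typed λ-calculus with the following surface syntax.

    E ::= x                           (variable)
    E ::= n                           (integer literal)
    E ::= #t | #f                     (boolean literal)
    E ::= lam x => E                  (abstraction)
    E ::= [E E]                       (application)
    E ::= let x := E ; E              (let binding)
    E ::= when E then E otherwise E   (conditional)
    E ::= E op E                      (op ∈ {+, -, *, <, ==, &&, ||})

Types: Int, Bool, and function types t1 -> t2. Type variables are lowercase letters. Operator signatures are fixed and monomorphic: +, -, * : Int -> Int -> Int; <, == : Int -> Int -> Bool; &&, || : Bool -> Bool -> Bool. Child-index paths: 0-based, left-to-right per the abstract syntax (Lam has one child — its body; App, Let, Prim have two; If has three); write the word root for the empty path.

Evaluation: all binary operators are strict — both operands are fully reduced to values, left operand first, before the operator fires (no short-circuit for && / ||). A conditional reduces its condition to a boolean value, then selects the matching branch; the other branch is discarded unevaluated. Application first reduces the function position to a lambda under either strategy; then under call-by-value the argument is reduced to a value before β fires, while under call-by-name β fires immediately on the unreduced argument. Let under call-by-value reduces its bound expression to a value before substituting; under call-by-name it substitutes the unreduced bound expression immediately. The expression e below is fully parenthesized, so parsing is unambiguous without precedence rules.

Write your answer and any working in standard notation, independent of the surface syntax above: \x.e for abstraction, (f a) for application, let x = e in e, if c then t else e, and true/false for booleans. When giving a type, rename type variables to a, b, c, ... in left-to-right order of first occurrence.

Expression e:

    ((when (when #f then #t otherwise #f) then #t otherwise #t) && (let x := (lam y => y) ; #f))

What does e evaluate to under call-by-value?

Derivation:
step 0: ((if (if false then true else false) then true else true) && (let x = (\y.y) in false))
step 1: [if@0.0] ((if false then true else true) && (let x = (\y.y) in false))
step 2: [if@0] (true && (let x = (\y.y) in false))
step 3: [let@1] (true && false)
step 4: [delta@root] false

Answer: false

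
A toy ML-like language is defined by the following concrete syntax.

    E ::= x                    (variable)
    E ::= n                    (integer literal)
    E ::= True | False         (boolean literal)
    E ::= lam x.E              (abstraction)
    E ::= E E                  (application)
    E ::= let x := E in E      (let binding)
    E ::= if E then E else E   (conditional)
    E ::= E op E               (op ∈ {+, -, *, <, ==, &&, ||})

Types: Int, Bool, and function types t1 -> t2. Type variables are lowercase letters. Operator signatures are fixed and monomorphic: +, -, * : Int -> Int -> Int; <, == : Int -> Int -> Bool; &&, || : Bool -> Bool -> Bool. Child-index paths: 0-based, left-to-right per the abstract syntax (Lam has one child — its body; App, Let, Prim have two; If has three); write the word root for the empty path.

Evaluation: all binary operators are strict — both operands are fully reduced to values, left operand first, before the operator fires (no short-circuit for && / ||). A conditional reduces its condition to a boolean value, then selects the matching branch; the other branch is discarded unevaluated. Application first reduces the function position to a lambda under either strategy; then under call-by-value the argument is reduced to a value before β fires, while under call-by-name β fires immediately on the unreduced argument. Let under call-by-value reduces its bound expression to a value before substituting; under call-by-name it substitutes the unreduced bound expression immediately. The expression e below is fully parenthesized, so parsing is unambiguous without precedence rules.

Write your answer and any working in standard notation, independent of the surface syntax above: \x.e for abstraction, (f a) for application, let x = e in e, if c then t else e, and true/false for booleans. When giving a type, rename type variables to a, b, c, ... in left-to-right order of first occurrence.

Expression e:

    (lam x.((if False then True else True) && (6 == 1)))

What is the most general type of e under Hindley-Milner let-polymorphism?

Trace:
  unify Bool ~ Bool
  unify Bool ~ Bool
  unify Bool ~ Bool
  unify Int ~ Int
  unify Int ~ Int
  unify Bool ~ Bool
\x._ : a -> Bool

Answer: a -> Bool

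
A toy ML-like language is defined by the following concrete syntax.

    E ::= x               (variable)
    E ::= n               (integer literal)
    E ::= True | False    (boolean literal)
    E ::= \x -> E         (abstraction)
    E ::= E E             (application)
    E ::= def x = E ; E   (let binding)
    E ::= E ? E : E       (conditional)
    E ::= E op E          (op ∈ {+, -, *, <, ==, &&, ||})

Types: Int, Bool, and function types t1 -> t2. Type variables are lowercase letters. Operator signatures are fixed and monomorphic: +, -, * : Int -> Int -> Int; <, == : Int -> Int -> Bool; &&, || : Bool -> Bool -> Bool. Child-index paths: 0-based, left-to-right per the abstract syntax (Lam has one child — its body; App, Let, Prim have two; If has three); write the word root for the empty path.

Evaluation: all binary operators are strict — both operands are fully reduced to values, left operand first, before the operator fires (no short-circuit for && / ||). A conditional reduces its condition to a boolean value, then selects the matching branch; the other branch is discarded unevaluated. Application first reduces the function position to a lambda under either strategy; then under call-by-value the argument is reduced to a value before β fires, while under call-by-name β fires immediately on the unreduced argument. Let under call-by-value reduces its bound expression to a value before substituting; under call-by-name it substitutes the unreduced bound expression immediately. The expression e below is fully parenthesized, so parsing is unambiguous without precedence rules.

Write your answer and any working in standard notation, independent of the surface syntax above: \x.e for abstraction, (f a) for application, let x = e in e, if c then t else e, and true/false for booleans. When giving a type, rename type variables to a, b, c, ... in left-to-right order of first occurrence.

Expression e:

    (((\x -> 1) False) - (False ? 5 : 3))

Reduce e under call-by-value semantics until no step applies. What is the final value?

Answer: -2

Trace:
step 0: (((\x.1) false) - (if false then 5 else 3))
step 1: [beta@0] (1 - (if false then 5 else 3))
step 2: [if@1] (1 - 3)
step 3: [delta@root] -2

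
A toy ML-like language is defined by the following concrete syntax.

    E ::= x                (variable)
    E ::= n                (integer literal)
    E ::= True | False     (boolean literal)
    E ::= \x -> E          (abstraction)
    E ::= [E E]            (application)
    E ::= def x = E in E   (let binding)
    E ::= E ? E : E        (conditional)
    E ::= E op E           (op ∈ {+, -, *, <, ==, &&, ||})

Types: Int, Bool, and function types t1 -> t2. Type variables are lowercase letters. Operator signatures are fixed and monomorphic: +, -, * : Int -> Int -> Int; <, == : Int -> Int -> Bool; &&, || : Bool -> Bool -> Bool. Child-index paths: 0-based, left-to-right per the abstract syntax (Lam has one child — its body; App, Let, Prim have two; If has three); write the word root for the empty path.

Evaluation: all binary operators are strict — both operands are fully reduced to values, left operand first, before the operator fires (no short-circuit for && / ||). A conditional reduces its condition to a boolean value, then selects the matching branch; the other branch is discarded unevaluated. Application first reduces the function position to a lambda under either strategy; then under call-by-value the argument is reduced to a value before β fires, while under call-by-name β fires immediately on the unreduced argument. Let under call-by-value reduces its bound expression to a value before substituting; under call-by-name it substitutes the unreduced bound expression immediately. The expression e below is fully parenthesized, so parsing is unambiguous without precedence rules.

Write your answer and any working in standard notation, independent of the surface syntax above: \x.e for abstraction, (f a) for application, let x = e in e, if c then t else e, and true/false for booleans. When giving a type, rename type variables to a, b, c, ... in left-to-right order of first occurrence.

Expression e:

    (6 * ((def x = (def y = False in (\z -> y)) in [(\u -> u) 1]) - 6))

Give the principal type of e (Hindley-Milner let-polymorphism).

Derivation:
  unify Int ~ Int
let y : Bool
y : Bool
\z._ : a -> Bool
let x : forall. a -> Bool
u : b
\u._ : b -> b
  unify b -> b ~ Int -> c
  unify b ~ Int
  unify Int ~ c
_ _ : Int
  unify Int ~ Int
  unify Int ~ Int
  unify Int ~ Int

Answer: Int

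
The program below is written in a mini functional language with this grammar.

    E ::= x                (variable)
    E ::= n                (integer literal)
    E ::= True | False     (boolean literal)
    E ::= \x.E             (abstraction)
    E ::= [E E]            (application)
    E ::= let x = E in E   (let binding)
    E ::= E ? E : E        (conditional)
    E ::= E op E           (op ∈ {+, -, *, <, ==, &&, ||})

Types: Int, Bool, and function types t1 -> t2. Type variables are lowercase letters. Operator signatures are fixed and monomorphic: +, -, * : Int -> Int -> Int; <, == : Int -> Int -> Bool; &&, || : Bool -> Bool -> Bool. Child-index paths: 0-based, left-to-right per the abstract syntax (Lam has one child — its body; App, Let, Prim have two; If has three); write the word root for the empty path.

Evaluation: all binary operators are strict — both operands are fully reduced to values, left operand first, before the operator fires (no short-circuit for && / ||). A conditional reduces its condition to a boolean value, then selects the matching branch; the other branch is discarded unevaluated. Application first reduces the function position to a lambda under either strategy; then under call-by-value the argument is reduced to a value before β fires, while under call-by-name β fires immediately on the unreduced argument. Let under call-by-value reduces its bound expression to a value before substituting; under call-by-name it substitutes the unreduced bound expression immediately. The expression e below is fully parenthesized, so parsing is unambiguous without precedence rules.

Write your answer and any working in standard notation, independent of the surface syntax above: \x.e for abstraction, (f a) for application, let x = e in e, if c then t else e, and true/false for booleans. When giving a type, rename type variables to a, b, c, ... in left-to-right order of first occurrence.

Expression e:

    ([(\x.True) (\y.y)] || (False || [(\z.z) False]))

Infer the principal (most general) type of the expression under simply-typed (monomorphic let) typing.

Answer: Bool

Derivation:
\x._ : a -> Bool
y : b
\y._ : b -> b
  unify a -> Bool ~ (b -> b) -> c
  unify a ~ b -> b
  unify Bool ~ c
_ _ : Bool
  unify Bool ~ Bool
  unify Bool ~ Bool
z : d
\z._ : d -> d
  unify d -> d ~ Bool -> e
  unify d ~ Bool
  unify Bool ~ e
_ _ : Bool
  unify Bool ~ Bool
  unify Bool ~ Bool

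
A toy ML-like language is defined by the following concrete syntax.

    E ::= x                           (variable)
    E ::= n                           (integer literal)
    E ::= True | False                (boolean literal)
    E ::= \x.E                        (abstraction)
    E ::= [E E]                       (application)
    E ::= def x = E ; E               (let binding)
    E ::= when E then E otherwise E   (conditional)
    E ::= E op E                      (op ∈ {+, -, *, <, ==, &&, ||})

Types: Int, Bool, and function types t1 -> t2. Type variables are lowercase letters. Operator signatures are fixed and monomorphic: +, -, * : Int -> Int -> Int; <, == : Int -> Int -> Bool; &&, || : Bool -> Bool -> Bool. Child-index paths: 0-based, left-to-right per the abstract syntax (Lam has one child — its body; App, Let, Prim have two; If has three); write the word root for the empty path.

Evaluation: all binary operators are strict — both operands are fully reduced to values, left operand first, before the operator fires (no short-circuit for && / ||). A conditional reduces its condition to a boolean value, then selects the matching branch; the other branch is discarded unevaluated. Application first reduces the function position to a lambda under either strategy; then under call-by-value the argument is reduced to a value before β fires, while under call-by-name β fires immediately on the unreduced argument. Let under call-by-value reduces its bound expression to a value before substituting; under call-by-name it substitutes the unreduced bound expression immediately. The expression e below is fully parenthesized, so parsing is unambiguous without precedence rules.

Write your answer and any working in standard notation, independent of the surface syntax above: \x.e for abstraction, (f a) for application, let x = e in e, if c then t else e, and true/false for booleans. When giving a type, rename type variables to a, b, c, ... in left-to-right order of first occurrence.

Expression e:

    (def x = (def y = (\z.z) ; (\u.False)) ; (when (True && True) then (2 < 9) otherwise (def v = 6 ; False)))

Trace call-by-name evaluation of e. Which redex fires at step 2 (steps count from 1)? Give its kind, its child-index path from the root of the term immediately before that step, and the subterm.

Trace:
step 0: (let x = (let y = (\z.z) in (\u.false)) in (if (true && true) then (2 < 9) else (let v = 6 in false)))
step 1: [let@root] (if (true && true) then (2 < 9) else (let v = 6 in false))
step 2: [delta@0] (if true then (2 < 9) else (let v = 6 in false))

Answer: delta at 0 : (true && true)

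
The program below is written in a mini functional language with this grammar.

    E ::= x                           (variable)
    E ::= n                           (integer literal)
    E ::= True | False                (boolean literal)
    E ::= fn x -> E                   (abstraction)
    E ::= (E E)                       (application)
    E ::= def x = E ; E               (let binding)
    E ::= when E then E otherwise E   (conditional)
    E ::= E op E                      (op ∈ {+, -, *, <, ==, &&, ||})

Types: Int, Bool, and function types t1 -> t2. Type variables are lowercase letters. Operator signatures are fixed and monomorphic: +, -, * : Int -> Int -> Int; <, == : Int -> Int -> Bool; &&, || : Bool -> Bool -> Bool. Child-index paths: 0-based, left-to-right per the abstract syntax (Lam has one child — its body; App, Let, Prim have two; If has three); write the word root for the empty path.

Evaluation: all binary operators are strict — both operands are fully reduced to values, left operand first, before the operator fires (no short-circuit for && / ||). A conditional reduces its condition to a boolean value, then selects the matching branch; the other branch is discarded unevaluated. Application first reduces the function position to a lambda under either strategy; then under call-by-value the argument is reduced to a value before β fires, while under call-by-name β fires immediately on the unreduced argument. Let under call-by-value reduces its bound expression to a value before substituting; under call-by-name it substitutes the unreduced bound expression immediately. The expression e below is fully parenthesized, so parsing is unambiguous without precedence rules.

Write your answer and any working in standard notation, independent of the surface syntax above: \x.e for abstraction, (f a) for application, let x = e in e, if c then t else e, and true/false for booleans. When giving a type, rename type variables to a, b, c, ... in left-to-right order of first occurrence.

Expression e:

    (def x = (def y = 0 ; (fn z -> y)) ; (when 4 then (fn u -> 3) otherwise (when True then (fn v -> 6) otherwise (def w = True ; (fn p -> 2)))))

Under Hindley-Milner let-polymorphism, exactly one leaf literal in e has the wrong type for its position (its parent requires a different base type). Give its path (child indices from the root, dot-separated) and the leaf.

Answer: 1.0 : 4

Working:
let y : Int
y : Int
\z._ : a -> Int
let x : forall. a -> Int
  unify Int ~ Bool
  FAIL: mismatch Int ~ Bool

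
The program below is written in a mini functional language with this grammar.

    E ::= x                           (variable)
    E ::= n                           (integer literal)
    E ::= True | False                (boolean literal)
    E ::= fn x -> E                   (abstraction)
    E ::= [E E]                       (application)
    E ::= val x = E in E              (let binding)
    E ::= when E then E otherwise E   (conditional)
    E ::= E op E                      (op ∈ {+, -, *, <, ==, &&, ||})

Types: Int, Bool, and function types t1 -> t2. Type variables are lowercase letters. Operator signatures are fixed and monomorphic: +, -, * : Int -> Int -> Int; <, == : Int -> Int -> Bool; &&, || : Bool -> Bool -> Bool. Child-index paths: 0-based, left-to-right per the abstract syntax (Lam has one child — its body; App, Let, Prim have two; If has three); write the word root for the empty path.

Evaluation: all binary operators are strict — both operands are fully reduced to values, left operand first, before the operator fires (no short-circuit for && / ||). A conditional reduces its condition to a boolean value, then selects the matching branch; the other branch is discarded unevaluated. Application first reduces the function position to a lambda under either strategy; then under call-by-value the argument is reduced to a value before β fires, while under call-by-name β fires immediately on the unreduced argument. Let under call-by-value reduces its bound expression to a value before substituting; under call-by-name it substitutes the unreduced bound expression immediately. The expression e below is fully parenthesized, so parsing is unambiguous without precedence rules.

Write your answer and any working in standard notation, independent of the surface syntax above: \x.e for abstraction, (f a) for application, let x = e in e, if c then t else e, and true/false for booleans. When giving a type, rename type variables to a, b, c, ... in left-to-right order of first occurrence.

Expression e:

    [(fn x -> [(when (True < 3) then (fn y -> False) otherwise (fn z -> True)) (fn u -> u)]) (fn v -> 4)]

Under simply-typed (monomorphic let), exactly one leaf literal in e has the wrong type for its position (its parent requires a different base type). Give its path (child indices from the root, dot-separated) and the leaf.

Working:
  unify Bool ~ Int
  FAIL: mismatch Bool ~ Int

Answer: 0.0.0.0.0 : true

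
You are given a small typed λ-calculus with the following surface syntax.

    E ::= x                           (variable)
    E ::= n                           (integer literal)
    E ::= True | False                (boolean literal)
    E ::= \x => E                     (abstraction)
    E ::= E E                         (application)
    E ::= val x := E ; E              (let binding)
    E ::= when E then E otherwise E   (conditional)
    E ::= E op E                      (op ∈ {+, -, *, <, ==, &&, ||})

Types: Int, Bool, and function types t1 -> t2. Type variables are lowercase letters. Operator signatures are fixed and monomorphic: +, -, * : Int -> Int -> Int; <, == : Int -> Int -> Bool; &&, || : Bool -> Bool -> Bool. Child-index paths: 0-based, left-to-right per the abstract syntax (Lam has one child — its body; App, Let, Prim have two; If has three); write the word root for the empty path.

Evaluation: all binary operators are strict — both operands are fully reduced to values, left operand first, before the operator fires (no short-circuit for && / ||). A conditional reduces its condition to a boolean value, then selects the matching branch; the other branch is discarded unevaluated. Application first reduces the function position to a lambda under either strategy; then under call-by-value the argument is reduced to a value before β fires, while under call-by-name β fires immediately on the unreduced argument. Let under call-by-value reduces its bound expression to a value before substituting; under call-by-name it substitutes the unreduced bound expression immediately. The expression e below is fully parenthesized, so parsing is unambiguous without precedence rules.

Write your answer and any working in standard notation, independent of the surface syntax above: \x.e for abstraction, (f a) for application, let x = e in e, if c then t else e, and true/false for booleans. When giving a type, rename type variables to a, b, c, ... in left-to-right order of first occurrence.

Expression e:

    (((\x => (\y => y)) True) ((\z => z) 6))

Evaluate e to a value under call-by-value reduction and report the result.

Answer: 6

Derivation:
step 0: (((\x.(\y.y)) true) ((\z.z) 6))
step 1: [beta@0] ((\y.y) ((\z.z) 6))
step 2: [beta@1] ((\y.y) 6)
step 3: [beta@root] 6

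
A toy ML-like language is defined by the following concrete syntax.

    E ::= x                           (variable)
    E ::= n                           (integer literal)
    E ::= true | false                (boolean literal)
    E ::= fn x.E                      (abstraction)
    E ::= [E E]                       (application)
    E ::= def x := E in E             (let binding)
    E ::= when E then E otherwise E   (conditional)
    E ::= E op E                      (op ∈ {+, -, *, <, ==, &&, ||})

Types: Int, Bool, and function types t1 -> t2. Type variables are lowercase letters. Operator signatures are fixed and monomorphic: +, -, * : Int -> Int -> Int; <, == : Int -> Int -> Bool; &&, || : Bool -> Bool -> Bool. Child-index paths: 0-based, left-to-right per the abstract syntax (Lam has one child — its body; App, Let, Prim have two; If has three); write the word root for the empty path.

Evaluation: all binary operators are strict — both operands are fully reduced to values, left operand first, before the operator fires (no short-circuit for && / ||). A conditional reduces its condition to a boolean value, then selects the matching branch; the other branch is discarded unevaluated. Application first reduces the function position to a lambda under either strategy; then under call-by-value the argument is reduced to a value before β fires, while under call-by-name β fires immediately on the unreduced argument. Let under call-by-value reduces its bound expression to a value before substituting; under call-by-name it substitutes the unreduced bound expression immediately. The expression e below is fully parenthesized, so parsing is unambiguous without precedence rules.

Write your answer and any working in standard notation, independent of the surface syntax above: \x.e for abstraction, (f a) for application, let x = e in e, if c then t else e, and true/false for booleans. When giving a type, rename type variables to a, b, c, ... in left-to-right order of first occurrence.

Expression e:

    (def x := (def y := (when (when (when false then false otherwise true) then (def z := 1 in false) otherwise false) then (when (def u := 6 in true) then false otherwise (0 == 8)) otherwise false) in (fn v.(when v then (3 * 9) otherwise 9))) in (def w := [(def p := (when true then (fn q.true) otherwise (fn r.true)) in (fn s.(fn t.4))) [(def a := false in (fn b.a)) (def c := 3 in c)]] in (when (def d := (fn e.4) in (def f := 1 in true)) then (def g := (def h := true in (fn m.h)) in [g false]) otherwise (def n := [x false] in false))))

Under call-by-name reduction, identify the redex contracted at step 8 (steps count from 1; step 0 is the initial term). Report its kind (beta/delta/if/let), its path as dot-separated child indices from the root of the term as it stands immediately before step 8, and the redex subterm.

Answer: beta at root : ((\m.true) false)

Trace:
step 0: (let x = (let y = (if (if (if false then false else true) then (let z = 1 in false) else false) then (if (let u = 6 in true) then false else (0 == 8)) else false) in (\v.(if v then (3 * 9) else 9))) in (let w = ((let p = (if true then (\q.true) else (\r.true)) in (\s.(\t.4))) ((let a = false in (\b.a)) (let c = 3 in c))) in (if (let d = (\e.4) in (let f = 1 in true)) then (let g = (let h = true in (\m.h)) in (g false)) else (let n = (x false) in false))))
step 1: [let@root] (let w = ((let p = (if true then (\q.true) else (\r.true)) in (\s.(\t.4))) ((let a = false in (\b.a)) (let c = 3 in c))) in (if (let d = (\e.4) in (let f = 1 in true)) then (let g = (let h = true in (\m.h)) in (g false)) else (let n = ((let y = (if (if (if false then false else true) then (let z = 1 in false) else false) then (if (let u = 6 in true) then false else (0 == 8)) else false) in (\v.(if v then (3 * 9) else 9))) false) in false)))
step 2: [let@root] (if (let d = (\e.4) in (let f = 1 in true)) then (let g = (let h = true in (\m.h)) in (g false)) else (let n = ((let y = (if (if (if false then false else true) then (let z = 1 in false) else false) then (if (let u = 6 in true) then false else (0 == 8)) else false) in (\v.(if v then (3 * 9) else 9))) false) in false))
step 3: [let@0] (if (let f = 1 in true) then (let g = (let h = true in (\m.h)) in (g false)) else (let n = ((let y = (if (if (if false then false else true) then (let z = 1 in false) else false) then (if (let u = 6 in true) then false else (0 == 8)) else false) in (\v.(if v then (3 * 9) else 9))) false) in false))
step 4: [let@0] (if true then (let g = (let h = true in (\m.h)) in (g false)) else (let n = ((let y = (if (if (if false then false else true) then (let z = 1 in false) else false) then (if (let u = 6 in true) then false else (0 == 8)) else false) in (\v.(if v then (3 * 9) else 9))) false) in false))
step 5: [if@root] (let g = (let h = true in (\m.h)) in (g false))
step 6: [let@root] ((let h = true in (\m.h)) false)
step 7: [let@0] ((\m.true) false)
step 8: [beta@root] true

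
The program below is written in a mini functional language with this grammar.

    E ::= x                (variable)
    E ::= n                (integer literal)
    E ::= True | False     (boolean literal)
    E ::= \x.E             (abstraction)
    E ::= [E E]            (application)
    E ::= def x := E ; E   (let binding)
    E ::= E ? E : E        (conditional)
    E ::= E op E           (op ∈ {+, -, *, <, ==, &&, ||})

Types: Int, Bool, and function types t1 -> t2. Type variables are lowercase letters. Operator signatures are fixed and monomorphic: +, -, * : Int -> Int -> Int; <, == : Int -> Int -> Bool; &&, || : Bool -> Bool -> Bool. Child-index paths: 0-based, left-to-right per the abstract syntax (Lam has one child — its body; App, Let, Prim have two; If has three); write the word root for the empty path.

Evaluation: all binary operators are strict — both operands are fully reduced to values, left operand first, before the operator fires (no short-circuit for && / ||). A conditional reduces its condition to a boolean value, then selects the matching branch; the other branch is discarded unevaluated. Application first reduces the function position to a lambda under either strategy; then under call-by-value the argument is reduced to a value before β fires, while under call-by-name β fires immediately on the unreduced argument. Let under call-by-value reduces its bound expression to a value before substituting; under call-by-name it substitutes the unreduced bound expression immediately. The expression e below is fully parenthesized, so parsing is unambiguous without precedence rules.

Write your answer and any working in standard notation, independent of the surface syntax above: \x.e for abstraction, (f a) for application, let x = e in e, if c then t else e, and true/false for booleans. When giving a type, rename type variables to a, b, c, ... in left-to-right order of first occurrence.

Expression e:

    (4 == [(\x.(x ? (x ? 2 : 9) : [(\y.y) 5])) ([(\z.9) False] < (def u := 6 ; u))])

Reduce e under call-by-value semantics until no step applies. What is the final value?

Answer: false

Derivation:
step 0: (4 == ((\x.(if x then (if x then 2 else 9) else ((\y.y) 5))) (((\z.9) false) < (let u = 6 in u))))
step 1: [beta@1.1.0] (4 == ((\x.(if x then (if x then 2 else 9) else ((\y.y) 5))) (9 < (let u = 6 in u))))
step 2: [let@1.1.1] (4 == ((\x.(if x then (if x then 2 else 9) else ((\y.y) 5))) (9 < 6)))
step 3: [delta@1.1] (4 == ((\x.(if x then (if x then 2 else 9) else ((\y.y) 5))) false))
step 4: [beta@1] (4 == (if false then (if false then 2 else 9) else ((\y.y) 5)))
step 5: [if@1] (4 == ((\y.y) 5))
step 6: [beta@1] (4 == 5)
step 7: [delta@root] false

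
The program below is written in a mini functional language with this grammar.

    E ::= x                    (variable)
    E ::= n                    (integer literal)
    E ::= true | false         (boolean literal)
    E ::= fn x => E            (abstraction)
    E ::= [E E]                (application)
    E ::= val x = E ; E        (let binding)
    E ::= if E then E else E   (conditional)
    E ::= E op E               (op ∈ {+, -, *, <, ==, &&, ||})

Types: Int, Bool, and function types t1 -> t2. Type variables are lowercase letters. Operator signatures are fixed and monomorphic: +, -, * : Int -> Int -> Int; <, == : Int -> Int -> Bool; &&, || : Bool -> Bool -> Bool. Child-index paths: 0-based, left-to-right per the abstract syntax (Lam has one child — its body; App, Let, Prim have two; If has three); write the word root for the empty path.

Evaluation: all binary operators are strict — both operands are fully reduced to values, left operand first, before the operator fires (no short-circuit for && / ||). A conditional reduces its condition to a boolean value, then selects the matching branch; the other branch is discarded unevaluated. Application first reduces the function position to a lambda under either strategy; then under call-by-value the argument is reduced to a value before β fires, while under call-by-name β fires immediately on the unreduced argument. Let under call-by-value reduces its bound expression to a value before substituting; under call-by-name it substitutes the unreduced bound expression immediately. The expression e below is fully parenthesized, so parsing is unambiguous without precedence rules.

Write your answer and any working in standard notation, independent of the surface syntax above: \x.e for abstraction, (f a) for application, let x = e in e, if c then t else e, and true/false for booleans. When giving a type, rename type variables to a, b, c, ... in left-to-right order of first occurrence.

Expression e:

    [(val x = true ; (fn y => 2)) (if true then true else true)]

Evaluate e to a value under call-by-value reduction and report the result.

Answer: 2

Working:
step 0: ((let x = true in (\y.2)) (if true then true else true))
step 1: [let@0] ((\y.2) (if true then true else true))
step 2: [if@1] ((\y.2) true)
step 3: [beta@root] 2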